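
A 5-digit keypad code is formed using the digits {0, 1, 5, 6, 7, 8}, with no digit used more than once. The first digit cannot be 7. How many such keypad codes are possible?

The first digit has 6−1 = 5 choices (anything except 7).
The remaining 4 digits are filled from the other 5 symbols without repetition: 5 × 4 × 3 × 2 = 120.
Total: 5 × 120 = 600.

600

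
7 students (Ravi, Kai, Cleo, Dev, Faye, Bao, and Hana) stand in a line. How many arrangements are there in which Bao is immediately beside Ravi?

1440

Glue Bao and Ravi into one block (2 internal orders), leaving 6 units to arrange in a row.
So the count is 2·(6)! = 1440.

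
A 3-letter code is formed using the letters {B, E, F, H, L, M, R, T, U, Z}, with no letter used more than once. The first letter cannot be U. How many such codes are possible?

648

The first letter has 10−1 = 9 choices (anything except U).
The remaining 2 letters are filled from the other 9 symbols without repetition: 9 × 8 = 72.
Total: 9 × 72 = 648.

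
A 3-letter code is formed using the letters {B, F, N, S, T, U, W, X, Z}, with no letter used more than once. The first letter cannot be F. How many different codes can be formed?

448

The first letter has 9−1 = 8 choices (anything except F).
The remaining 2 letters are filled from the other 8 symbols without repetition: 8 × 7 = 56.
Total: 8 × 56 = 448.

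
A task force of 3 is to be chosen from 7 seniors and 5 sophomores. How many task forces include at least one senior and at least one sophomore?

Total 3-person selections from all 12: C(12,3) = 220.
Selections missing a whole group: no seniors → C(5,3) = 10; no sophomores → C(7,3) = 35.
Both groups omitted at once is impossible, so 220 − 45 = 175.

175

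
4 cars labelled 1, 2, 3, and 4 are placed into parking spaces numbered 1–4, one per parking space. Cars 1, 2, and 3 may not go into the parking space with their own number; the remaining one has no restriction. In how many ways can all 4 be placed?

Let Aᵢ (for i ∈ {1, 2, 3}) be the placements that put car i in its forbidden parking space. Any j of these fix j positions, leaving (4−j)! ways to fill the rest, and there are C(3,j) ways to pick which j.
By inclusion–exclusion, the number of valid placements is Σ_{j=0}^{3} (−1)^j C(3,j)·(4−j)!.
Computing: 24 − 18 + 6 − 1 = 11.

11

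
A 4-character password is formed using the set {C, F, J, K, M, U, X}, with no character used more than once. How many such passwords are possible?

840

This is a permutation of 4 out of 7: P(7,4) = 7!/3!.
That product is 7 × 6 × 5 × 4 = 840.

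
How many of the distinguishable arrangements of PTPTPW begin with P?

Fix P in the first position and arrange the remaining 5 letters.
Those 5 letters have P appearing twice and T appearing twice, giving (5)!/(2!·2!) = 30.

30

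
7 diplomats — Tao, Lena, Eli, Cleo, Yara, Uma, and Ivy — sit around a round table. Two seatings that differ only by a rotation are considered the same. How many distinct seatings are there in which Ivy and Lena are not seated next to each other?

Without the restriction there are (6)! = 720 seatings.
Those with Ivy next to Lena: fuse the pair into one unit and seat 6 units around a circle — 2·(5)! = 240.
Subtracting, 720 − 240 = 480.

480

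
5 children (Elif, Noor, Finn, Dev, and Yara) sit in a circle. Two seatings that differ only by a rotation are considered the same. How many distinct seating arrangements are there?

24

Around a circle, 5 distinct people have 5!/5 = (4)! = 24 rotationally distinct seatings.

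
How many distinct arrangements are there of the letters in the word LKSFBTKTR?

LKSFBTKTR has 9 letters with K appearing twice and T appearing twice.
The number of distinct arrangements is 9!/(2!·2!) = 362880/4 = 90720.

90720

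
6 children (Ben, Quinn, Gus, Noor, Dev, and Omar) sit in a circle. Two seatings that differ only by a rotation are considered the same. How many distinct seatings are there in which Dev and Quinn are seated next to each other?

48

Treat {Dev, Quinn} as one unit (2 internal orders) and seat the resulting 5 units around the table: (4)! circular arrangements.
So 2 × (4)! = 2 × 24 = 48.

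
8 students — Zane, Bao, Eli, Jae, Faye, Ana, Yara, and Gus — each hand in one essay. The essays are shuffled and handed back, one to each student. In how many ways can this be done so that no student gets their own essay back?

14833

Count assignments avoiding every fixed point. For any j of the 8 students fixed to their own essay, the other 8−j can be arranged in (8−j)! ways.
By inclusion–exclusion this is Σ_{j=0}^{8} (−1)^j C(8,j)·(8−j)!.
Computing: 40320 − 40320 + 20160 − 6720 + 1680 − 336 + 56 − 8 + 1 = 14833.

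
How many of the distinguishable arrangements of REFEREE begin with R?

With the first slot taken by R, it remains to arrange the other 6 letters (EFEREE).
Those 6 letters have E appearing 4 times, giving (6)!/(4!) = 30.

30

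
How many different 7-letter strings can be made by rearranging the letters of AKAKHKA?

140

The 7 letters of AKAKHKA have repeats: A appearing 3 times and K appearing 3 times.
Dividing 7! = 5040 by 3!·3! = 36 for the repeated letters gives 140.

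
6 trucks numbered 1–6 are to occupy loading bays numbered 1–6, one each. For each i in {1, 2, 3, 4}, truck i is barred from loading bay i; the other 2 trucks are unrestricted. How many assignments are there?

362

Let Aᵢ (for 1 ≤ i ≤ 4) be the placements that put truck i in its forbidden loading bay. Any j of these fix j positions, leaving (6−j)! ways to fill the rest, and there are C(4,j) ways to pick which j.
By inclusion–exclusion, the number of valid placements is Σ_{j=0}^{4} (−1)^j C(4,j)·(6−j)!.
Computing: 720 − 480 + 144 − 24 + 2 = 362.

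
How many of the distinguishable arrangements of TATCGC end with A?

With the last slot taken by A, it remains to arrange the other 5 letters (TTCGC).
Those 5 letters have C appearing twice and T appearing twice, giving (5)!/(2!·2!) = 30.

30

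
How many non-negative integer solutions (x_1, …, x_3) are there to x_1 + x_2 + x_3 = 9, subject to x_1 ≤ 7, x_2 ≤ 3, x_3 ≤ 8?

30

By stars and bars, unrestricted non-negative solutions to x_1+…+x_3 = 9 number C(9+2,2) = 55.
Subtract solutions that violate a single cap (substitute x_i' = x_i − (cap_i+1)): x_1 ≥ 8 gives C(3,2) = 3; x_2 ≥ 4 gives C(7,2) = 21; x_3 ≥ 9 gives C(2,2) = 1. Together 25.
No two caps can be exceeded simultaneously, so the pair terms are all 0.
By inclusion–exclusion the count is 55 − 25 + 0 = 30.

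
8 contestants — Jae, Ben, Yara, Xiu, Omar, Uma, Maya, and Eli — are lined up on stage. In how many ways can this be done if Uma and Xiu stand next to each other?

10080

Place the 6 others and the Uma-Xiu pair as 7 objects in a line; the pair has 2 internal arrangements.
So the count is 2·(7)! = 10080.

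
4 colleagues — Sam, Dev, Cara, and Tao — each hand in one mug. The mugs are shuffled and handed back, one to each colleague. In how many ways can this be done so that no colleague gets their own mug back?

9

Let Aᵢ be the assignments in which colleague i gets their own mug. We want the size of the complement of A₁∪…∪A_4.
By inclusion–exclusion this is Σ_{j=0}^{4} (−1)^j C(4,j)·(4−j)!.
Computing: 24 − 24 + 12 − 4 + 1 = 9.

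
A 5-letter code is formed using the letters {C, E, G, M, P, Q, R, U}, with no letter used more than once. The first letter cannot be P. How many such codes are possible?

5880

The first letter has 8−1 = 7 choices (anything except P).
The remaining 4 letters are filled from the other 7 symbols without repetition: 7 × 6 × 5 × 4 = 840.
Total: 7 × 840 = 5880.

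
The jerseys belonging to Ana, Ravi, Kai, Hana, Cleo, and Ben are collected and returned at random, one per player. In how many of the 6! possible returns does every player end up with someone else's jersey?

265

Let Aᵢ be the assignments in which player i gets their old jersey. We want the size of the complement of A₁∪…∪A_6.
By inclusion–exclusion this is Σ_{j=0}^{6} (−1)^j C(6,j)·(6−j)!.
Computing: 720 − 720 + 360 − 120 + 30 − 6 + 1 = 265.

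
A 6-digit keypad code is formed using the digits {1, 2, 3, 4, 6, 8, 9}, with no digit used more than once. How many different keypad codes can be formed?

5040

This is a permutation of 6 out of 7: P(7,6) = 7!/1!.
That product is 7 × 6 × 5 × 4 × 3 × 2 = 5040.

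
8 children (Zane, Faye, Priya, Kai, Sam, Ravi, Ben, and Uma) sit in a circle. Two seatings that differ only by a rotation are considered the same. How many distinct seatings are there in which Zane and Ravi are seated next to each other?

Glue Zane and Ravi into a block (2 internal orders). Seating 7 units around a circle gives (6)! arrangements.
So 2 × (6)! = 2 × 720 = 1440.

1440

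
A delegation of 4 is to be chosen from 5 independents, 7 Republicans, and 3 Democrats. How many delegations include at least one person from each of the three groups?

With no constraint there are C(15,4) = 1365 possible selections.
Selections missing a whole group: no independents → C(10,4) = 210; no Republicans → C(8,4) = 70; no Democrats → C(12,4) = 495.
Add back selections omitting two groups (i.e. drawn from a single group): C(5,4) + C(7,4) + C(3,4) = 40.
By inclusion–exclusion: 1365 − 775 + 40 = 630.

630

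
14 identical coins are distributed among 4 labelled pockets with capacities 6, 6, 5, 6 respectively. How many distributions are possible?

170

Ignoring the caps, the number of non-negative solutions to x_1+…+x_4 = 14 is C(17,3) = 680.
Subtract solutions that violate a single cap (substitute x_i' = x_i − (cap_i+1)): x_1 ≥ 7 gives C(10,3) = 120; x_2 ≥ 7 gives C(10,3) = 120; x_3 ≥ 6 gives C(11,3) = 165; x_4 ≥ 7 gives C(10,3) = 120. Together 525.
Add back pairs where two caps are both exceeded: 1 + 4 + 1 + 4 + 1 + 4 = 15.
By inclusion–exclusion the count is 680 − 525 + 15 = 170.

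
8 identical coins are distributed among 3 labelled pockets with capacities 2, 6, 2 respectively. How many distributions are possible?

By stars and bars, unrestricted non-negative solutions to x_1+…+x_3 = 8 number C(8+2,2) = 45.
Subtract solutions that violate a single cap (substitute x_i' = x_i − (cap_i+1)): x_1 ≥ 3 gives C(7,2) = 21; x_2 ≥ 7 gives C(3,2) = 3; x_3 ≥ 3 gives C(7,2) = 21. Together 45.
Add back pairs where two caps are both exceeded: 0 + 6 + 0 = 6.
By inclusion–exclusion the count is 45 − 45 + 6 = 6.

6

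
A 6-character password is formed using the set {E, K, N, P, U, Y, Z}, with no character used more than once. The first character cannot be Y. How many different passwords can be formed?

4320

The first character has 7−1 = 6 choices (anything except Y).
The remaining 5 characters are filled from the other 6 symbols without repetition: 6 × 5 × 4 × 3 × 2 = 720.
Total: 6 × 720 = 4320.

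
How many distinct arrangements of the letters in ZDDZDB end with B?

10

Fix B in the last position and arrange the remaining 5 letters.
Those 5 letters have D appearing 3 times and Z appearing twice, giving (5)!/(3!·2!) = 10.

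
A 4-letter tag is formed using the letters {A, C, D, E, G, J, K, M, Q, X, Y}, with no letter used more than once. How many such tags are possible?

This is a permutation of 4 out of 11: P(11,4) = 11!/7!.
11 × 10 × 9 × 8 = 7920.

7920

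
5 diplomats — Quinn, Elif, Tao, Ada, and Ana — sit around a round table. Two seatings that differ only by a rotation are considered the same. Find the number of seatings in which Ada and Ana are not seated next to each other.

12

All circular seatings of 5 people number (4)! = 24.
Seatings with Ada beside Ana: treat them as a block with 2 internal orders, giving 2 × (3)! = 12.
Subtracting, 24 − 12 = 12.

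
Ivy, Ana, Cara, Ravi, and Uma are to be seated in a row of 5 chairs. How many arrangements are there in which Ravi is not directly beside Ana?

There are 5! = 120 arrangements in all. If Ravi and Ana are adjacent, merging them into one block gives 2·(4)! = 48 arrangements.
Complementary counting: 120 − 48 = 72.

72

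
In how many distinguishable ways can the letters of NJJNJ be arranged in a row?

10

The 5 letters of NJJNJ have repeats: J appearing 3 times and N appearing twice.
The number of distinct arrangements is 5!/(3!·2!) = 120/12 = 10.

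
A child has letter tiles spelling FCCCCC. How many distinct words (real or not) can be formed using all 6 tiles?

6

Letter multiplicities in FCCCCC: C×5, F×1.
The number of distinct arrangements is 6!/(5!) = 720/120 = 6.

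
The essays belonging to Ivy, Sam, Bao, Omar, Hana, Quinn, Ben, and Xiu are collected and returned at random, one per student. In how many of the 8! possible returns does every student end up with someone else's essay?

14833

Count assignments avoiding every fixed point. For any j of the 8 students fixed to their own essay, the other 8−j can be arranged in (8−j)! ways.
By inclusion–exclusion this is Σ_{j=0}^{8} (−1)^j C(8,j)·(8−j)!.
Computing: 40320 − 40320 + 20160 − 6720 + 1680 − 336 + 56 − 8 + 1 = 14833.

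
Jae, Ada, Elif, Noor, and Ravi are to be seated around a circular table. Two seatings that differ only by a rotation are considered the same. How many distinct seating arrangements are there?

Fix one person's seat to break rotational symmetry; the remaining 4 people can be arranged in (4)! = 24 ways.

24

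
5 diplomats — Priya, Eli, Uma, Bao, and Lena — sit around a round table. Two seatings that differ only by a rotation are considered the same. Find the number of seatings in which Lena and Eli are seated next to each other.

Glue Lena and Eli into a block (2 internal orders). Seating 4 units around a circle gives (3)! arrangements.
So 2 × (3)! = 2 × 6 = 12.

12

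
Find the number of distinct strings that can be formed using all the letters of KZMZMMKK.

560

KZMZMMKK has 8 letters with K appearing 3 times, M appearing 3 times, and Z appearing twice.
The number of distinct arrangements is 8!/(3!·3!·2!) = 40320/72 = 560.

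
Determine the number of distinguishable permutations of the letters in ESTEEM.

120

Letter multiplicities in ESTEEM: E×3, M×1, S×1, T×1.
The number of distinct arrangements is 6!/(3!) = 720/6 = 120.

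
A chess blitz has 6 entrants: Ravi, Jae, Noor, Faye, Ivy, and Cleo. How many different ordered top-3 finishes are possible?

120

This is an ordered selection of 3 from 6: P(6,3).
That gives 6 × 5 × 4 = 120.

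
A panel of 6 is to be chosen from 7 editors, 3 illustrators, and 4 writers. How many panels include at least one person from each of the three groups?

2331

With no constraint there are C(14,6) = 3003 possible selections.
Subtract selections that omit an entire group: no editors → C(7,6) = 7; no illustrators → C(11,6) = 462; no writers → C(10,6) = 210.
Add back selections omitting two groups (i.e. drawn from a single group): C(7,6) + C(3,6) + C(4,6) = 7.
By inclusion–exclusion: 3003 − 679 + 7 = 2331.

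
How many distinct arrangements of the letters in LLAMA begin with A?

Fix A in the first position and arrange the remaining 4 letters.
Those 4 letters have L appearing twice, giving (4)!/(2!) = 12.

12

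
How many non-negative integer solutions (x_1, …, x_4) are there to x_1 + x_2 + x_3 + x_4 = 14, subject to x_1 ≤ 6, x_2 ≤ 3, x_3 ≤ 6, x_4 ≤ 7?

121

Ignoring the caps, the number of non-negative solutions to x_1+…+x_4 = 14 is C(17,3) = 680.
Subtract solutions that violate a single cap (substitute x_i' = x_i − (cap_i+1)): x_1 ≥ 7 gives C(10,3) = 120; x_2 ≥ 4 gives C(13,3) = 286; x_3 ≥ 7 gives C(10,3) = 120; x_4 ≥ 8 gives C(9,3) = 84. Together 610.
Add back pairs where two caps are both exceeded: 20 + 1 + 0 + 20 + 10 + 0 = 51.
By inclusion–exclusion the count is 680 − 610 + 51 = 121.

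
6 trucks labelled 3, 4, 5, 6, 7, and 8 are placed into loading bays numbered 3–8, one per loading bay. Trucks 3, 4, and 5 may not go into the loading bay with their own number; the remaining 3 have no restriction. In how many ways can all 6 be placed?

426

Let Aᵢ (for i ∈ {3, 4, 5}) be the placements that put truck i in its forbidden loading bay. Any j of these fix j positions, leaving (6−j)! ways to fill the rest, and there are C(3,j) ways to pick which j.
By inclusion–exclusion, the number of valid placements is Σ_{j=0}^{3} (−1)^j C(3,j)·(6−j)!.
Computing: 720 − 360 + 72 − 6 = 426.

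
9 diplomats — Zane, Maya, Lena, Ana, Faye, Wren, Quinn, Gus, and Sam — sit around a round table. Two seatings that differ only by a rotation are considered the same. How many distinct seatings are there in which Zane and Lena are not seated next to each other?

30240

All circular seatings of 9 people number (8)! = 40320.
Seatings with Zane beside Lena: treat them as a block with 2 internal orders, giving 2 × (7)! = 10080.
Subtracting, 40320 − 10080 = 30240.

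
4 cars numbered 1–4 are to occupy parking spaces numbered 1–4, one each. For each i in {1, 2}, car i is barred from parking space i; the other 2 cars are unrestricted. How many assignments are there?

14

Let Aᵢ (for i ∈ {1, 2}) be the placements that put car i in its forbidden parking space. Any j of these fix j positions, leaving (4−j)! ways to fill the rest, and there are C(2,j) ways to pick which j.
By inclusion–exclusion, the number of valid placements is Σ_{j=0}^{2} (−1)^j C(2,j)·(4−j)!.
Computing: 24 − 12 + 2 = 14.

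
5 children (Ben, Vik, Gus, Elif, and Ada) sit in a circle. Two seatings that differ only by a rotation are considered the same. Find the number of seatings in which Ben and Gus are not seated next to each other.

12

Without the restriction there are (4)! = 24 seatings.
Seatings with Ben beside Gus: treat them as a block with 2 internal orders, giving 2 × (3)! = 12.
Subtracting, 24 − 12 = 12.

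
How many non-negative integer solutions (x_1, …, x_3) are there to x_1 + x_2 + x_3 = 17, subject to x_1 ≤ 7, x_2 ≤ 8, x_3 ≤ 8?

Without the upper bounds there are C(19,2) = 171 ways to split 17 among 3 variables.
Subtract solutions that violate a single cap (substitute x_i' = x_i − (cap_i+1)): x_1 ≥ 8 gives C(11,2) = 55; x_2 ≥ 9 gives C(10,2) = 45; x_3 ≥ 9 gives C(10,2) = 45. Together 145.
Add back pairs where two caps are both exceeded: 1 + 1 + 0 = 2.
By inclusion–exclusion the count is 171 − 145 + 2 = 28.

28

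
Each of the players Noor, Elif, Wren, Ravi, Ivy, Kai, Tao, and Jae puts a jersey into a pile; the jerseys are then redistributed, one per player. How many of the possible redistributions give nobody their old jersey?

Count assignments avoiding every fixed point. For any j of the 8 players fixed to their old jersey, the other 8−j can be arranged in (8−j)! ways.
By inclusion–exclusion this is Σ_{j=0}^{8} (−1)^j C(8,j)·(8−j)!.
Computing: 40320 − 40320 + 20160 − 6720 + 1680 − 336 + 56 − 8 + 1 = 14833.

14833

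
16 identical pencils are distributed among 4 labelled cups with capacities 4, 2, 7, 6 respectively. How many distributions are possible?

19

By stars and bars, unrestricted non-negative solutions to x_1+…+x_4 = 16 number C(16+3,3) = 969.
Subtract solutions that violate a single cap (substitute x_i' = x_i − (cap_i+1)): x_1 ≥ 5 gives C(14,3) = 364; x_2 ≥ 3 gives C(16,3) = 560; x_3 ≥ 8 gives C(11,3) = 165; x_4 ≥ 7 gives C(12,3) = 220. Together 1309.
Add back pairs where two caps are both exceeded: 165 + 20 + 35 + 56 + 84 + 4 = 364.
Subtract triples: 1 + 4 + 0 + 0 = 5.
By inclusion–exclusion the count is 969 − 1309 + 364 − 5 = 19.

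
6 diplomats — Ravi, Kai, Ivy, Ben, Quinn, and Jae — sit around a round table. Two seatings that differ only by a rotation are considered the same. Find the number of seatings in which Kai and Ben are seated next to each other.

Glue Kai and Ben into a block (2 internal orders). Seating 5 units around a circle gives (4)! arrangements.
So 2 × (4)! = 2 × 24 = 48.

48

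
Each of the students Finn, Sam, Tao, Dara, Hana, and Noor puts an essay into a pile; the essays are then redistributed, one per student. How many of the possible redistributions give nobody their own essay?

This is the derangement count D_6: permutations of 6 items with no fixed point.
By inclusion–exclusion this is Σ_{j=0}^{6} (−1)^j C(6,j)·(6−j)!.
Computing: 720 − 720 + 360 − 120 + 30 − 6 + 1 = 265.

265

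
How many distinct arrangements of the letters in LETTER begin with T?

Fix T in the first position and arrange the remaining 5 letters.
Those 5 letters have E appearing twice, giving (5)!/(2!) = 60.

60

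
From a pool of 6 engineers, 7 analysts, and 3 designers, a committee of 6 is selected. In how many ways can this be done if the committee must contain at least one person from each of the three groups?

6006

Unrestricted: C(16,6) = 8008 ways to pick any 6 of the 16.
Subtract selections that omit an entire group: no engineers → C(10,6) = 210; no analysts → C(9,6) = 84; no designers → C(13,6) = 1716.
Add back selections omitting two groups (i.e. drawn from a single group): C(6,6) + C(7,6) + C(3,6) = 8.
By inclusion–exclusion: 8008 − 2010 + 8 = 6006.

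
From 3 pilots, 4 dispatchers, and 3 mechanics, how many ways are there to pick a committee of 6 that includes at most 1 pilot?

70

Split by how many pilots are chosen (0 through 1).
Sum: C(3,0)·C(7,6) + C(3,1)·C(7,5) = 7 + 63 = 70.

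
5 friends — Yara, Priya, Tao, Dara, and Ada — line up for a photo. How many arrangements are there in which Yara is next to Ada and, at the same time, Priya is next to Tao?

Treat {Yara,Ada} as one block (2 orders) and {Priya,Tao} as another (2 orders).
That leaves 3 units to arrange: 2 × 2 × 3! = 4 × 6 = 24.

24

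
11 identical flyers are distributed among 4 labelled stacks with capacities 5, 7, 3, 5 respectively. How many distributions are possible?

120

Ignoring the caps, the number of non-negative solutions to x_1+…+x_4 = 11 is C(14,3) = 364.
Subtract solutions that violate a single cap (substitute x_i' = x_i − (cap_i+1)): x_1 ≥ 6 gives C(8,3) = 56; x_2 ≥ 8 gives C(6,3) = 20; x_3 ≥ 4 gives C(10,3) = 120; x_4 ≥ 6 gives C(8,3) = 56. Together 252.
Add back pairs where two caps are both exceeded: 0 + 4 + 0 + 0 + 0 + 4 = 8.
By inclusion–exclusion the count is 364 − 252 + 8 = 120.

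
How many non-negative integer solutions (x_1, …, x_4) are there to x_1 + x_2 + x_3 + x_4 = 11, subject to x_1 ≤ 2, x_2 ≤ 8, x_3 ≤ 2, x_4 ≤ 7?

Without the upper bounds there are C(14,3) = 364 ways to split 11 among 4 variables.
Subtract solutions that violate a single cap (substitute x_i' = x_i − (cap_i+1)): x_1 ≥ 3 gives C(11,3) = 165; x_2 ≥ 9 gives C(5,3) = 10; x_3 ≥ 3 gives C(11,3) = 165; x_4 ≥ 8 gives C(6,3) = 20. Together 360.
Add back pairs where two caps are both exceeded: 0 + 56 + 1 + 0 + 0 + 1 = 58.
By inclusion–exclusion the count is 364 − 360 + 58 = 62.

62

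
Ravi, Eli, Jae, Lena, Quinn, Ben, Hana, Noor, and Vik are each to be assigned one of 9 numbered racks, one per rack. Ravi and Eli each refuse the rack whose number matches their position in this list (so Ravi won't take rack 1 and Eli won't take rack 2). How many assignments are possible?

Let Aᵢ (for i ∈ {1, 2}) be the placements that put person i in their forbidden rack. Any j of these fix j positions, leaving (9−j)! ways to fill the rest, and there are C(2,j) ways to pick which j.
By inclusion–exclusion, the number of valid placements is Σ_{j=0}^{2} (−1)^j C(2,j)·(9−j)!.
Computing: 362880 − 80640 + 5040 = 287280.

287280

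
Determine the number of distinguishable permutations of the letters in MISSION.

1260

MISSION has 7 letters with I appearing twice and S appearing twice.
So there are 7! / (2!·2!) = 1260 distinguishable arrangements.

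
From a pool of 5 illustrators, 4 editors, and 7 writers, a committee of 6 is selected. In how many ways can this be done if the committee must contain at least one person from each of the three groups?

Total 6-person selections from all 16: C(16,6) = 8008.
Subtract selections that omit an entire group: no illustrators → C(11,6) = 462; no editors → C(12,6) = 924; no writers → C(9,6) = 84.
Add back selections omitting two groups (i.e. drawn from a single group): C(5,6) + C(4,6) + C(7,6) = 7.
By inclusion–exclusion: 8008 − 1470 + 7 = 6545.

6545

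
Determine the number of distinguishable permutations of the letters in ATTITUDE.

6720

The 8 letters of ATTITUDE have repeats: T appearing 3 times.
The number of distinct arrangements is 8!/(3!) = 40320/6 = 6720.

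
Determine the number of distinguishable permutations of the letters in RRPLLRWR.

840

The 8 letters of RRPLLRWR have repeats: L appearing twice and R appearing 4 times.
Dividing 8! = 40320 by 4!·2! = 48 for the repeated letters gives 840.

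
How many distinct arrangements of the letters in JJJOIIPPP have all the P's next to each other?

420

Treat the 3 copies of P as a single block. The multiset to arrange is then {PPP, I, I, J, J, J, O}, 7 items in all.
That gives (7)!/(3!·2!) = 420 arrangements.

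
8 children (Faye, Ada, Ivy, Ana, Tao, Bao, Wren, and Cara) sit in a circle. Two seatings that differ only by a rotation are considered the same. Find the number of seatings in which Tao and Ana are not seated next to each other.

3600

All circular seatings of 8 people number (7)! = 5040.
Seatings with Tao beside Ana: treat them as a block with 2 internal orders, giving 2 × (6)! = 1440.
Subtracting, 5040 − 1440 = 3600.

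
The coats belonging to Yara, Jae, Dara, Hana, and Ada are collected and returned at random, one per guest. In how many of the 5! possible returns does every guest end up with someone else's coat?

44

Let Aᵢ be the assignments in which guest i gets their own coat. We want the size of the complement of A₁∪…∪A_5.
By inclusion–exclusion this is Σ_{j=0}^{5} (−1)^j C(5,j)·(5−j)!.
Computing: 120 − 120 + 60 − 20 + 5 − 1 = 44.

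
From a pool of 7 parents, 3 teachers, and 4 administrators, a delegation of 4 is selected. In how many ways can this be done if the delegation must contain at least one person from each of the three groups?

462

Total 4-person selections from all 14: C(14,4) = 1001.
Selections missing a whole group: no parents → C(7,4) = 35; no teachers → C(11,4) = 330; no administrators → C(10,4) = 210.
Add back selections omitting two groups (i.e. drawn from a single group): C(7,4) + C(3,4) + C(4,4) = 36.
By inclusion–exclusion: 1001 − 575 + 36 = 462.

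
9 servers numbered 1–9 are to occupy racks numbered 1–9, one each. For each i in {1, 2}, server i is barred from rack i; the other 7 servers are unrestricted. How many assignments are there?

287280

Let Aᵢ (for i ∈ {1, 2}) be the placements that put server i in its forbidden rack. Any j of these fix j positions, leaving (9−j)! ways to fill the rest, and there are C(2,j) ways to pick which j.
By inclusion–exclusion, the number of valid placements is Σ_{j=0}^{2} (−1)^j C(2,j)·(9−j)!.
Computing: 362880 − 80640 + 5040 = 287280.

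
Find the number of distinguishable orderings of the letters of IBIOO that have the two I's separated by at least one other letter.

18

There are 5!/(2!·2!) = 30 arrangements of IBIOO in total.
Arrangements with the I's together: treat II as one letter, giving (4)!/(2!) = 12.
Subtracting, 30 − 12 = 18 arrangements keep the I's apart.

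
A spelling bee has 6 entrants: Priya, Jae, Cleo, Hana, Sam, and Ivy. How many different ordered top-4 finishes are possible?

360

This is an ordered selection of 4 from 6: P(6,4).
That gives 6 × 5 × 4 × 3 = 360.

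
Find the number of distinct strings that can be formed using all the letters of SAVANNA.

SAVANNA has 7 letters with A appearing 3 times and N appearing twice.
The number of distinct arrangements is 7!/(3!·2!) = 5040/12 = 420.

420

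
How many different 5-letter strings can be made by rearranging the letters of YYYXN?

The 5 letters of YYYXN have repeats: Y appearing 3 times.
So there are 5! / (3!) = 20 distinguishable arrangements.

20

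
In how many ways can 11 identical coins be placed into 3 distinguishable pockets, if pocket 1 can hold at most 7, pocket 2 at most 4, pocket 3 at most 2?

6

By stars and bars, unrestricted non-negative solutions to x_1+…+x_3 = 11 number C(11+2,2) = 78.
Subtract solutions that violate a single cap (substitute x_i' = x_i − (cap_i+1)): x_1 ≥ 8 gives C(5,2) = 10; x_2 ≥ 5 gives C(8,2) = 28; x_3 ≥ 3 gives C(10,2) = 45. Together 83.
Add back pairs where two caps are both exceeded: 0 + 1 + 10 = 11.
By inclusion–exclusion the count is 78 − 83 + 11 = 6.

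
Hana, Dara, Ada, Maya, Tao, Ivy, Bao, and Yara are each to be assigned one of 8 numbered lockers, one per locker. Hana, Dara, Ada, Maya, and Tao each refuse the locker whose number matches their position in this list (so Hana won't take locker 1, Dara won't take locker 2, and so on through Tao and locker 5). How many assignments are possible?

21234

Let Aᵢ (for 1 ≤ i ≤ 5) be the placements that put person i in their forbidden locker. Any j of these fix j positions, leaving (8−j)! ways to fill the rest, and there are C(5,j) ways to pick which j.
By inclusion–exclusion, the number of valid placements is Σ_{j=0}^{5} (−1)^j C(5,j)·(8−j)!.
Computing: 40320 − 25200 + 7200 − 1200 + 120 − 6 = 21234.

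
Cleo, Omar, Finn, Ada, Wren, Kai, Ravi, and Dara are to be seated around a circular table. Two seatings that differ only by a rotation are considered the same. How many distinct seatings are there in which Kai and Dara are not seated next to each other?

3600

All circular seatings of 8 people number (7)! = 5040.
Those with Kai next to Dara: fuse the pair into one unit and seat 7 units around a circle — 2·(6)! = 1440.
Subtracting, 5040 − 1440 = 3600.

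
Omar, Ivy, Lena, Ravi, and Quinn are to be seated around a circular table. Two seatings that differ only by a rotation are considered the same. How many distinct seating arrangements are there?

24

Seat Omar anywhere (absorbing the rotational symmetry), then permute the other 4: (4)! = 24.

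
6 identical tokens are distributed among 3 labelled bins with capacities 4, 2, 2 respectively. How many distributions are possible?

6

Ignoring the caps, the number of non-negative solutions to x_1+…+x_3 = 6 is C(8,2) = 28.
Subtract solutions that violate a single cap (substitute x_i' = x_i − (cap_i+1)): x_1 ≥ 5 gives C(3,2) = 3; x_2 ≥ 3 gives C(5,2) = 10; x_3 ≥ 3 gives C(5,2) = 10. Together 23.
Add back pairs where two caps are both exceeded: 0 + 0 + 1 = 1.
By inclusion–exclusion the count is 28 − 23 + 1 = 6.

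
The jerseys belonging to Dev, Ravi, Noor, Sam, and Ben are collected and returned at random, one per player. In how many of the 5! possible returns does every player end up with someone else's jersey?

Let Aᵢ be the assignments in which player i gets their old jersey. We want the size of the complement of A₁∪…∪A_5.
By inclusion–exclusion this is Σ_{j=0}^{5} (−1)^j C(5,j)·(5−j)!.
Computing: 120 − 120 + 60 − 20 + 5 − 1 = 44.

44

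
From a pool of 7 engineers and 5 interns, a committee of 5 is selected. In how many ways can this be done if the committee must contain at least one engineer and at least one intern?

Unrestricted: C(12,5) = 792 ways to pick any 5 of the 12.
Subtract selections that omit an entire group: no engineers → C(5,5) = 1; no interns → C(7,5) = 21.
Both groups omitted at once is impossible, so 792 − 22 = 770.

770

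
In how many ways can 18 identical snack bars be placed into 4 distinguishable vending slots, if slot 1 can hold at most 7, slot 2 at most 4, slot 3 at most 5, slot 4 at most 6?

35

Without the upper bounds there are C(21,3) = 1330 ways to split 18 among 4 vending slots.
Subtract solutions that violate a single cap (substitute x_i' = x_i − (cap_i+1)): x_1 ≥ 8 gives C(13,3) = 286; x_2 ≥ 5 gives C(16,3) = 560; x_3 ≥ 6 gives C(15,3) = 455; x_4 ≥ 7 gives C(14,3) = 364. Together 1665.
Add back pairs where two caps are both exceeded: 56 + 35 + 20 + 120 + 84 + 56 = 371.
Subtract triples: 0 + 0 + 0 + 1 = 1.
By inclusion–exclusion the count is 1330 − 1665 + 371 − 1 = 35.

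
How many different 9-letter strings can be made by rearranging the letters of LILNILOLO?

The 9 letters of LILNILOLO have repeats: I appearing twice, L appearing 4 times, and O appearing twice.
Dividing 9! = 362880 by 4!·2!·2! = 96 for the repeated letters gives 3780.

3780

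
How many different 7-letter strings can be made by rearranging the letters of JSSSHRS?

210

JSSSHRS has 7 letters with S appearing 4 times.
Dividing 7! = 5040 by 4! = 24 for the repeated letters gives 210.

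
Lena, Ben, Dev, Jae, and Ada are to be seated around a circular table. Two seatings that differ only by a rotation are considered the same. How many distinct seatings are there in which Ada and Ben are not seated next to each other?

All circular seatings of 5 people number (4)! = 24.
Seatings with Ada beside Ben: treat them as a block with 2 internal orders, giving 2 × (3)! = 12.
Subtracting, 24 − 12 = 12.

12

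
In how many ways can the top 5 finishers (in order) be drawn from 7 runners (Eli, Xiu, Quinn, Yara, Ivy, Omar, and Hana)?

2520

This is an ordered selection of 5 from 7: P(7,5).
That gives 7 × 6 × 5 × 4 × 3 = 2520.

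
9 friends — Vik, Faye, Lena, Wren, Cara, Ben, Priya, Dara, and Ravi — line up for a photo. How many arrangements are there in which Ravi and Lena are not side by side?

Of the 9! = 362880 arrangements, those with Ravi and Lena adjacent number 2 × 8! = 80640 (treat the pair as a block with 2 internal orders).
Complementary counting: 362880 − 80640 = 282240.

282240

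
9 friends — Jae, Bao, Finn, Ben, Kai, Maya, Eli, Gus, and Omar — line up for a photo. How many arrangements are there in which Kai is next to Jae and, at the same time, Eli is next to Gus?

20160

Treat {Kai,Jae} as one block (2 orders) and {Eli,Gus} as another (2 orders).
That leaves 7 units to arrange: 2 × 2 × 7! = 4 × 5040 = 20160.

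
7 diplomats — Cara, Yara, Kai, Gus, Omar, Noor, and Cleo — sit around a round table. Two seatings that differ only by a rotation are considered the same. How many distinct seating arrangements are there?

Seat Cara anywhere (absorbing the rotational symmetry), then permute the other 6: (6)! = 720.

720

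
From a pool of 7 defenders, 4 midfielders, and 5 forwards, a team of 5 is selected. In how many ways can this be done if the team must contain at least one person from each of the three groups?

With no constraint there are C(16,5) = 4368 possible selections.
Selections missing a whole group: no defenders → C(9,5) = 126; no midfielders → C(12,5) = 792; no forwards → C(11,5) = 462.
Add back selections omitting two groups (i.e. drawn from a single group): C(7,5) + C(4,5) + C(5,5) = 22.
By inclusion–exclusion: 4368 − 1380 + 22 = 3010.

3010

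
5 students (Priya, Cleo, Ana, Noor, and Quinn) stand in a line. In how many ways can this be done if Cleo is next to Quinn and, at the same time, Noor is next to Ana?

Treat {Cleo,Quinn} as one block (2 orders) and {Noor,Ana} as another (2 orders).
That leaves 3 units to arrange: 2 × 2 × 3! = 4 × 6 = 24.

24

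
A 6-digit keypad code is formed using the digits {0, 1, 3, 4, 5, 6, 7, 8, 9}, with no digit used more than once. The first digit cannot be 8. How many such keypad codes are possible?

The first digit has 9−1 = 8 choices (anything except 8).
The remaining 5 digits are filled from the other 8 symbols without repetition: 8 × 7 × 6 × 5 × 4 = 6720.
Total: 8 × 6720 = 53760.

53760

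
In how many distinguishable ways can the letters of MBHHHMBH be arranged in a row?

MBHHHMBH has 8 letters with B appearing twice, H appearing 4 times, and M appearing twice.
So there are 8! / (4!·2!·2!) = 420 distinguishable arrangements.

420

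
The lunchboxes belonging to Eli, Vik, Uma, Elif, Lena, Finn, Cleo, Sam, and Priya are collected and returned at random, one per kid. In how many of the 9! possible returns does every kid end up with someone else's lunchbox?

Count assignments avoiding every fixed point. For any j of the 9 kids fixed to their own lunchbox, the other 9−j can be arranged in (9−j)! ways.
By inclusion–exclusion this is Σ_{j=0}^{9} (−1)^j C(9,j)·(9−j)!.
Computing: 362880 − 362880 + 181440 − 60480 + 15120 − 3024 + 504 − 72 + 9 − 1 = 133496.

133496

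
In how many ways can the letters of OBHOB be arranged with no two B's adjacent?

18

There are 5!/(2!·2!) = 30 arrangements of OBHOB in total.
Arrangements with the B's together: treat BB as one letter, giving (4)!/(2!) = 12.
Hence 30 − 12 = 18.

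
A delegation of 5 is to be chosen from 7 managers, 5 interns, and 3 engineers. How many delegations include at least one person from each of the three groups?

1925

With no constraint there are C(15,5) = 3003 possible selections.
Subtract selections that omit an entire group: no managers → C(8,5) = 56; no interns → C(10,5) = 252; no engineers → C(12,5) = 792.
Add back selections omitting two groups (i.e. drawn from a single group): C(7,5) + C(5,5) + C(3,5) = 22.
By inclusion–exclusion: 3003 − 1100 + 22 = 1925.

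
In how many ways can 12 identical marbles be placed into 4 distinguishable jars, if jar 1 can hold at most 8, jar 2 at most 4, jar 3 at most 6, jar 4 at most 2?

By stars and bars, unrestricted non-negative solutions to x_1+…+x_4 = 12 number C(12+3,3) = 455.
Subtract solutions that violate a single cap (substitute x_i' = x_i − (cap_i+1)): x_1 ≥ 9 gives C(6,3) = 20; x_2 ≥ 5 gives C(10,3) = 120; x_3 ≥ 7 gives C(8,3) = 56; x_4 ≥ 3 gives C(12,3) = 220. Together 416.
Add back pairs where two caps are both exceeded: 0 + 0 + 1 + 1 + 35 + 10 = 47.
By inclusion–exclusion the count is 455 − 416 + 47 = 86.

86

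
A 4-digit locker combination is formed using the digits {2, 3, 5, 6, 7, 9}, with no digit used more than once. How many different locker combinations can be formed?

Choose and order 4 of the 6 symbols: the first digit has 6 options, the next 5, then 4, 3.
6 × 5 × 4 × 3 = 360.

360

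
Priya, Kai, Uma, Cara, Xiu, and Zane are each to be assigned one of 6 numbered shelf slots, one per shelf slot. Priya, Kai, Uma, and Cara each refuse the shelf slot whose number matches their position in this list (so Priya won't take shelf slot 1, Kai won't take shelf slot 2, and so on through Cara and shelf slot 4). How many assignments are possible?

362

Let Aᵢ (for 1 ≤ i ≤ 4) be the placements that put person i in their forbidden shelf slot. Any j of these fix j positions, leaving (6−j)! ways to fill the rest, and there are C(4,j) ways to pick which j.
By inclusion–exclusion, the number of valid placements is Σ_{j=0}^{4} (−1)^j C(4,j)·(6−j)!.
Computing: 720 − 480 + 144 − 24 + 2 = 362.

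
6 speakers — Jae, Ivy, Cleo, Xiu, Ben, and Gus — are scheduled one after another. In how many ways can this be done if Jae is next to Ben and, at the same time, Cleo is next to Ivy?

Treat {Jae,Ben} as one block (2 orders) and {Cleo,Ivy} as another (2 orders).
That leaves 4 units to arrange: 2 × 2 × 4! = 4 × 24 = 96.

96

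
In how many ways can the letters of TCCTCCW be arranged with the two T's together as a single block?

30

Treat the 2 copies of T as a single block. The multiset to arrange is then {TT, C, C, C, C, W}, 6 items in all.
That gives (6)!/(4!) = 30 arrangements.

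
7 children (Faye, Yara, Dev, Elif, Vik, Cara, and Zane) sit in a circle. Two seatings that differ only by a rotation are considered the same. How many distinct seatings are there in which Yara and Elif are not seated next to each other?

Without the restriction there are (6)! = 720 seatings.
Those with Yara next to Elif: fuse the pair into one unit and seat 6 units around a circle — 2·(5)! = 240.
Subtracting, 720 − 240 = 480.

480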